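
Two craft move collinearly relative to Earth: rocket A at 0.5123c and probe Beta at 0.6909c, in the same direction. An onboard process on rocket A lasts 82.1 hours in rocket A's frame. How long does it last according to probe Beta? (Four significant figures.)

85.43 hours

The velocity of rocket A relative to probe Beta is (0.5123 − 0.6909)c / (1 − 0.5123×0.6909) = −0.27645c; relative speed 0.27645c.
At |u| = 0.27645c, γ = (1 − 0.0764246)^(−1/2) = 1.0406.
Rocket A's interval is proper; time dilation gives Δt_B = γΔτ = 1.0406 × 82.1 hours = 85.43 hours.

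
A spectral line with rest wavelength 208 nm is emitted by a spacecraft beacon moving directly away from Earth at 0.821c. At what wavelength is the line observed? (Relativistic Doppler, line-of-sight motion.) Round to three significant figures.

663 nm

Relativistic Doppler for wavelength: λ_obs = λ_src · √((1+β)/(1−β)).
With β = 0.821: factor = √(1.821/0.179) = 3.1895.
λ_obs = 208 × 3.1895 = 663 nm.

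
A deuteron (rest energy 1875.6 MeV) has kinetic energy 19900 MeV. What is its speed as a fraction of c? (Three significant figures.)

K = (γ−1)mc², so γ = 1 + 19900/1875.6 = 11.61.
Then v/c = √(1 − γ⁻²) = √(1 − 0.00741883) = √0.99258117 = 0.996.

0.996c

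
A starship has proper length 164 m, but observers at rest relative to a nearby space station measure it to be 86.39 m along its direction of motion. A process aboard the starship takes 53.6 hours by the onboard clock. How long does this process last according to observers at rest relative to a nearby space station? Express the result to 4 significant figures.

101.8 hours

γ = L₀/L = 164/86.39 = 1.89837.
The same γ dilates the second interval: 1.89837 × 53.6 hours = 101.8 hours.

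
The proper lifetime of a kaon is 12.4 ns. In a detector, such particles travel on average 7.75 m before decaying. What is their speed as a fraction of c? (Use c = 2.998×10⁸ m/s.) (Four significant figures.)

Lab distance = (lab lifetime)·v = γτ·βc, so βγ = d/(cτ) = 7.750/(2.998×10⁸ × 1.240×10^-8) = 2.0847.
With βγ = 2.0847: γ² = 1 + (βγ)² = 5.34597, and β = (βγ)/γ = 2.0847/2.31214 = 0.9016.

0.9016c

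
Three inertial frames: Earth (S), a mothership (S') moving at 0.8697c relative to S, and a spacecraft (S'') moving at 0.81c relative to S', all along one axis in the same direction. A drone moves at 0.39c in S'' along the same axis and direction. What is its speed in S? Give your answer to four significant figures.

0.9936c

Compose velocities in two stages. Stage 1 (into S'): u₁ = (0.39+0.81)/(1+0.39×0.81) = 0.91192.
Stage 2 (into S): u = (0.91192+0.8697)/(1+0.91192×0.8697) = 0.9936, so the speed is 0.9936c.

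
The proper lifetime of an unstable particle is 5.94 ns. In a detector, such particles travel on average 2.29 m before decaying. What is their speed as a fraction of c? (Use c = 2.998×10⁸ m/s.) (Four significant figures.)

0.7894c

d = βγcτ ⇒ βγ = d/(cτ) = 2.290 m / (1.780812 m) = 1.2859.
β = (βγ)/√(1+(βγ)²) = 1.2859/√2.65354 = 0.7894.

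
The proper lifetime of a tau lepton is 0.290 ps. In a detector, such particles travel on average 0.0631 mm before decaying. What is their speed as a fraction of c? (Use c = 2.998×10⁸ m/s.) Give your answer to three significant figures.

0.587c

Lab distance = (lab lifetime)·v = γτ·βc, so βγ = d/(cτ) = 6.310×10^-5/(2.998×10⁸ × 2.900×10^-13) = 0.72577.
With βγ = 0.72577: γ² = 1 + (βγ)² = 1.526742, and β = (βγ)/γ = 0.72577/1.23561 = 0.587.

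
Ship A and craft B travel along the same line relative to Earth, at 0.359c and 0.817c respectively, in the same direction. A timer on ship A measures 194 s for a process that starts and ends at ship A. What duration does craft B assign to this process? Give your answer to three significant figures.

255 s

The velocity of ship A relative to craft B is (0.359 − 0.817)c / (1 − 0.359×0.817) = −0.64809c; relative speed 0.64809c.
At |u| = 0.64809c, γ = (1 − 0.420021)^(−1/2) = 1.3131.
The clock on ship A records proper time, so craft B measures Δt = γΔτ = 1.3131 × 194 = 255 s.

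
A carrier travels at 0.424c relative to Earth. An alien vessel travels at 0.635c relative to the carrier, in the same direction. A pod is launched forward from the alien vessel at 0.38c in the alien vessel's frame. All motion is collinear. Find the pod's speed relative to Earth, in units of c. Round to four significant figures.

Apply u = (u'+v)/(1+u'v) twice. Pod in the carrier frame: (0.38+0.635)/(1+0.38·0.635) = 1.015/1.2413 = 0.81769c.
That velocity, transformed to the rest frame of Earth: (0.81769+0.424)/(1+0.81769·0.424) = 1.24169/1.34670056 = 0.92202c.

0.9220c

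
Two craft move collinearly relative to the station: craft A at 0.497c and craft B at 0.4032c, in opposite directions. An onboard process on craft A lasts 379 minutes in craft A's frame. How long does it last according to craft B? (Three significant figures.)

573 minutes

Transform craft A's velocity into craft B's frame: (0.497 + 0.4032)/(1 + 0.497·0.4032) = 0.9002/1.2003904, so the relative speed is 0.74992c.
At |u| = 0.74992c, γ = (1 − 0.56238)^(−1/2) = 1.5117.
The clock on craft A records proper time, so craft B measures Δt = γΔτ = 1.5117 × 379 = 573 minutes.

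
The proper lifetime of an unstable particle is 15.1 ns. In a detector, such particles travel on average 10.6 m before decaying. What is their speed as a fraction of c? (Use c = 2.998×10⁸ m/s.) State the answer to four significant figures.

Let x = d/(cτ) = 10.60 m / (2.998×10⁸ m/s × 1.510×10^-8 s) = 2.3415. Since d = βγcτ, x = βγ = β/√(1−β²).
Solving: β² = x²/(1+x²) = 5.48262/6.48262 = 0.845741, so β = 0.9196.

0.9196c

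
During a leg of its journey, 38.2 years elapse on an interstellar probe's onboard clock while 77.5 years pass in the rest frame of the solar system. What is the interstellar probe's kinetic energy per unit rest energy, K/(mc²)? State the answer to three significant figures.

1.03

γ = Δt/Δτ = 77.5/38.2 = 2.0288.
Since K = (γ−1)mc², K/(mc²) = 2.0288 − 1 = 1.03.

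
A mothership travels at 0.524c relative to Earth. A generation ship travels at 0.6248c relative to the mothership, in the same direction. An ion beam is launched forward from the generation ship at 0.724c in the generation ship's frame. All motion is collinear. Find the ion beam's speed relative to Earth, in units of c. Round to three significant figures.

Compose velocities in two stages. Stage 1 (into S'): u₁ = (0.724+0.6248)/(1+0.724×0.6248) = 0.9287.
Stage 2 (into S): u = (0.9287+0.524)/(1+0.9287×0.524) = 0.97717, so the speed is 0.977c.

0.977c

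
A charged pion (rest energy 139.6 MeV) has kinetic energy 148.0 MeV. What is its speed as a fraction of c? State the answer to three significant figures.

K = (γ−1)mc², so γ = 1 + 148.0/139.6 = 2.0602.
Then v/c = √(1 − γ⁻²) = √(1 − 0.235603) = √0.764397 = 0.874.

0.874c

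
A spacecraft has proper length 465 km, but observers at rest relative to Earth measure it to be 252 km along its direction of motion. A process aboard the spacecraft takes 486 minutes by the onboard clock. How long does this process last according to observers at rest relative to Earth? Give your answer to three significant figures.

897 minutes

Length contraction gives γ = L₀/L = 465/252 = 1.84524.
The same γ dilates the second interval: 1.84524 × 486 minutes = 897 minutes.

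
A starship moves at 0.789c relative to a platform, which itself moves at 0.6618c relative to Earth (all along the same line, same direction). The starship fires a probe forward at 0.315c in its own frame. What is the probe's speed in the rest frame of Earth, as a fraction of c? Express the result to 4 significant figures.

0.9753c

Apply u = (u'+v)/(1+u'v) twice. Probe in the platform frame: (0.315+0.789)/(1+0.315·0.789) = 1.104/1.248535 = 0.88424c.
That velocity, transformed to the rest frame of Earth: (0.88424+0.6618)/(1+0.88424·0.6618) = 1.54604/1.585190032 = 0.9753c.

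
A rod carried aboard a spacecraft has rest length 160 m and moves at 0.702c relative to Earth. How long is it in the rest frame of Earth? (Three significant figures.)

Lorentz factor: γ = (1 − 0.492804)^(−1/2) = 1.4041.
Length contraction: L = L₀/γ = 160/1.4041 = 114 m.

114 m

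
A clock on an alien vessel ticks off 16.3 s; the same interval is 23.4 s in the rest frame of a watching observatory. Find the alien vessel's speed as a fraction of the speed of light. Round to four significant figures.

0.7175c

γ = Δt/Δτ = 23.4/16.3 = 1.4356.
β = √(1 − 1/γ²) = √(1 − 0.485214) = √0.514786 = 0.7175.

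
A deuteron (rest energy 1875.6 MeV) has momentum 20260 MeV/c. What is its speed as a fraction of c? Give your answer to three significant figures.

βγ = pc/(mc²) = 20260/1875.6 = 10.802.
Since γ² = 1 + (βγ)² = 117.683, γ = √117.683 = 10.8482, and β = (βγ)/γ = 10.802/10.8482 = 0.996.

0.996c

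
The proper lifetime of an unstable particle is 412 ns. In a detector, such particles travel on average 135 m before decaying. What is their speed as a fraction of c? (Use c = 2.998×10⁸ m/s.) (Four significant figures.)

0.7378c

Lab distance = (lab lifetime)·v = γτ·βc, so βγ = d/(cτ) = 135.0/(2.998×10⁸ × 4.120×10^-7) = 1.093.
With βγ = 1.093: γ² = 1 + (βγ)² = 2.19465, and β = (βγ)/γ = 1.093/1.48144 = 0.7378.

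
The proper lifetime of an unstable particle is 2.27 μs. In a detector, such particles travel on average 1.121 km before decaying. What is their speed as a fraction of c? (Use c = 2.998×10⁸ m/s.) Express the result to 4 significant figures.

0.8548c

d = βγcτ ⇒ βγ = d/(cτ) = 1121 m / (680.546 m) = 1.6472.
β = (βγ)/√(1+(βγ)²) = 1.6472/√3.71327 = 0.8548.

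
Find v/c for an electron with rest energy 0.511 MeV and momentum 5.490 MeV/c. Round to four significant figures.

0.9957

βγ = pc/(mc²) = 5.490/0.511 = 10.744.
Since γ² = 1 + (βγ)² = 116.434, γ = √116.434 = 10.7905, and β = (βγ)/γ = 10.744/10.7905 = 0.9957.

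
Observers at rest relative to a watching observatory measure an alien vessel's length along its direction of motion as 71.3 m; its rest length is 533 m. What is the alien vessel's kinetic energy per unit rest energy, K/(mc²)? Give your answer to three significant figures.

6.48

Length contraction gives γ = L₀/L = 533/71.3 = 7.47546.
Since K = (γ−1)mc², K/(mc²) = 7.47546 − 1 = 6.48.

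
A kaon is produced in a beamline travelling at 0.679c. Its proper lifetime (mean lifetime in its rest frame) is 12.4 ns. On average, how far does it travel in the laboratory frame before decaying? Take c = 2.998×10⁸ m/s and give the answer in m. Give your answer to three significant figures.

γ = 1/√(1 − β²) = 1/√(1 − 0.461041) = 1/√0.538959 = 1/0.734138 = 1.3621.
Lab-frame lifetime: Δt = γτ = 1.3621 × 12.4 ns = 16.89 ns.
Distance: d = vΔt = 0.679 × 2.998×10⁸ m/s × 1.6890×10^-8 s = 3.44 m.

3.44 m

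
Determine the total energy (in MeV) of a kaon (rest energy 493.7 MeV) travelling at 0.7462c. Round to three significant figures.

γ = 1/√(1 − β²) = 1/√(1 − 0.55681444) = 1/√0.44318556 = 1/0.665722 = 1.5021.
Total energy: E = γmc² = 1.5021 × 493.7 MeV = 742 MeV.

742 MeV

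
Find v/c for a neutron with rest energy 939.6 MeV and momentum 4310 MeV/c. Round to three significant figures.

pc/(mc²) = 4310/939.6 = 4.5871 = βγ = β/√(1−β²).
So β² = x²/(1 + x²) with x = 4.5871: x² = 21.0415, β² = 21.0415/22.0415 = 0.954631, β = 0.977.

0.977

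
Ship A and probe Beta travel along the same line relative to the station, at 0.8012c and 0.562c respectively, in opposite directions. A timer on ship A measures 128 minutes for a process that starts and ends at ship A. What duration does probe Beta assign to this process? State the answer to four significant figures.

375.1 minutes

Transform ship A's velocity into probe Beta's frame: (0.8012 + 0.562)/(1 + 0.8012·0.562) = 1.3632/1.4502744, so the relative speed is 0.93996c.
At |u| = 0.93996c, γ = (1 − 0.883525)^(−1/2) = 2.9301.
Ship A's interval is proper; time dilation gives Δt_B = γΔτ = 2.9301 × 128 minutes = 375.1 minutes.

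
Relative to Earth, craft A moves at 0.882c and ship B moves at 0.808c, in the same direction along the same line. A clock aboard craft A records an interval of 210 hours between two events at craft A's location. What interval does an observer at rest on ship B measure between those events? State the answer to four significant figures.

217.3 hours

Speed of craft A in ship B's frame: u = (v_A − v_B)/(1 − v_A v_B/c²) = (0.882 − 0.808)/(1 − 0.882×0.808) = 0.074/0.287344 = 0.25753; |u| = 0.25753c.
At |u| = 0.25753c, γ = (1 − 0.0663217)^(−1/2) = 1.0349.
The clock on craft A records proper time, so ship B measures Δt = γΔτ = 1.0349 × 210 = 217.3 hours.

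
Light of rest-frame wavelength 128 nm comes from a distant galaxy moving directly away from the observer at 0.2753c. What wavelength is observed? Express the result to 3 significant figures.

Relativistic Doppler for wavelength: λ_obs = λ_src · √((1+β)/(1−β)).
With β = 0.2753: factor = √(1.2753/0.7247) = 1.3266.
λ_obs = 128 × 1.3266 = 170 nm.

170 nm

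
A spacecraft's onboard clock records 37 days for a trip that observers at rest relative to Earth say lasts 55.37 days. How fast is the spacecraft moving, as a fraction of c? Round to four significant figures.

0.7440c

γ = Δt/Δτ = 55.37/37 = 1.4965.
β = √(1 − 1/γ²) = √(1 − 0.446526) = √0.553474 = 0.7440.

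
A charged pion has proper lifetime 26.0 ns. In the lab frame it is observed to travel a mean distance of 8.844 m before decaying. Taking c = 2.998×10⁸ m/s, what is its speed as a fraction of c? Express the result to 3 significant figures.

0.750c

Lab distance = (lab lifetime)·v = γτ·βc, so βγ = d/(cτ) = 8.844/(2.998×10⁸ × 2.600×10^-8) = 1.1346.
With βγ = 1.1346: γ² = 1 + (βγ)² = 2.28732, and β = (βγ)/γ = 1.1346/1.51239 = 0.750.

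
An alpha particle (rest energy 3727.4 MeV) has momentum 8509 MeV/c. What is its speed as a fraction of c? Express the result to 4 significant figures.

0.9160c

βγ = pc/(mc²) = 8509/3727.4 = 2.2828.
Since γ² = 1 + (βγ)² = 6.21118, γ = √6.21118 = 2.49222, and β = (βγ)/γ = 2.2828/2.49222 = 0.9160.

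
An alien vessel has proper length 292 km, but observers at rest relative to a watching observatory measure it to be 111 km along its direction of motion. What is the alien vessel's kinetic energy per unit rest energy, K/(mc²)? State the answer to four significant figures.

1.631

γ = L₀/L = 292/111 = 2.63063.
K/(mc²) = γ − 1 = 2.63063 − 1 = 1.631.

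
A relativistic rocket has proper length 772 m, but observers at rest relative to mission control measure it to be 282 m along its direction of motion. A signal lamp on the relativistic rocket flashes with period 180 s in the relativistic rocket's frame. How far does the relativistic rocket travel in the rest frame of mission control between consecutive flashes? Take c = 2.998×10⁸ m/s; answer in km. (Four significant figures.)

From L = L₀/γ: γ = 772/282 = 2.73759.
β = √(1 − 1/γ²) = 0.9309. Lab-frame period = γτ = 2.73759×180 s = 492.77 s. Distance = βc × γτ = 0.9309 × 2.998×10⁸ m/s × 492.77 s = 1.3752×10^11 m = 1.375×10^8 km.

1.375×10^8 km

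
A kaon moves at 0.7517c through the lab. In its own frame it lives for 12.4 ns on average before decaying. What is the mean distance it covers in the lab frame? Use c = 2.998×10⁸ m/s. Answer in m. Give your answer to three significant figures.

Lorentz factor: γ = (1 − 0.56505289)^(−1/2) = 1.5163.
Lab-frame lifetime: Δt = γτ = 1.5163 × 12.4 ns = 18.802 ns.
Distance: d = vΔt = 0.7517 × 2.998×10⁸ m/s × 1.8802×10^-8 s = 4.24 m.

4.24 m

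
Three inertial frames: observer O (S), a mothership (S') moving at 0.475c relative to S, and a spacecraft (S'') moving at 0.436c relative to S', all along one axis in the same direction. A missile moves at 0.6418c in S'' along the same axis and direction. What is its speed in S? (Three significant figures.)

0.941c

Compose velocities in two stages. Stage 1 (into S'): u₁ = (0.6418+0.436)/(1+0.6418×0.436) = 0.84215.
Stage 2 (into S): u = (0.84215+0.475)/(1+0.84215×0.475) = 0.94081, so the speed is 0.941c.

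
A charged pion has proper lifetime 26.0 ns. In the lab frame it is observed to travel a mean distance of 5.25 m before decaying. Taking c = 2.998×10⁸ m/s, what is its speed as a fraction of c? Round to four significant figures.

0.5586c

d = βγcτ ⇒ βγ = d/(cτ) = 5.250 m / (7.7948 m) = 0.67353.
β = (βγ)/√(1+(βγ)²) = 0.67353/√1.453643 = 0.5586.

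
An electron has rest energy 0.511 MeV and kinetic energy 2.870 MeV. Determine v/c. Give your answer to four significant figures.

K = (γ−1)mc², so γ = 1 + 2.870/0.511 = 6.6164.
Then v/c = √(1 − γ⁻²) = √(1 − 0.0228432) = √0.9771568 = 0.9885.

0.9885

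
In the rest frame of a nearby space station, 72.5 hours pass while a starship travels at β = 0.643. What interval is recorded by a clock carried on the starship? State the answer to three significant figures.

55.5 hours

γ = 1/√(1 − β²) = 1/√(1 − 0.413449) = 1/√0.586551 = 1/0.765866 = 1.3057.
The moving clock records proper time: Δτ = Δt/γ = 72.5/1.3057 = 55.5 hours.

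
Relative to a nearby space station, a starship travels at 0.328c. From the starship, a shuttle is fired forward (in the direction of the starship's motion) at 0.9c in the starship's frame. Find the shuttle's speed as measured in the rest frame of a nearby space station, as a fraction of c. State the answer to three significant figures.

0.948c

Relativistic velocity addition: u = (u' + v)/(1 + u'v/c²), with u' = 0.9c and v = 0.328c.
Numerator: 0.9 + 0.328 = 1.228. Denominator: 1 + (0.9)(0.328) = 1.2952.
u = 1.228/1.2952 = 0.94812, so the speed is 0.948c.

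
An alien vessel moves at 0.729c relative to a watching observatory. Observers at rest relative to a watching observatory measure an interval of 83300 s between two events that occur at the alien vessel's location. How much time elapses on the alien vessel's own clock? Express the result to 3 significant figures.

57000 s

γ = 1/√(1 − β²) = 1/√(1 − 0.531441) = 1/√0.468559 = 1/0.684514 = 1.4609.
The moving clock records proper time: Δτ = Δt/γ = 83300/1.4609 = 57000 s.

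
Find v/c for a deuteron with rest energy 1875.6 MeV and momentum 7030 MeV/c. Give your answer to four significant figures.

βγ = pc/(mc²) = 7030/1875.6 = 3.7481.
Since γ² = 1 + (βγ)² = 15.0483, γ = √15.0483 = 3.87921, and β = (βγ)/γ = 3.7481/3.87921 = 0.9662.

0.9662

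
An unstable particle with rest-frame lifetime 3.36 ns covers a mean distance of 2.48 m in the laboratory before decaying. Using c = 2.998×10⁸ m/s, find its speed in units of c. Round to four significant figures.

Let x = d/(cτ) = 2.480 m / (2.998×10⁸ m/s × 3.360×10^-9 s) = 2.462. Since d = βγcτ, x = βγ = β/√(1−β²).
Solving: β² = x²/(1+x²) = 6.06144/7.06144 = 0.858386, so β = 0.9265.

0.9265c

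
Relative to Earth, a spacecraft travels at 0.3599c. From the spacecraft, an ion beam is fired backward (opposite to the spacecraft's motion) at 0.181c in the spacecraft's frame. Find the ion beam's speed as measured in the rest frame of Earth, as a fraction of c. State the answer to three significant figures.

In units of c, u = (u' + v)/(1 + u'v) with u' = −0.181 and v = 0.3599.
Numerator: −0.181 + 0.3599 = 0.1789. Denominator: 1 + (−0.181)(0.3599) = 0.9348581.
u = 0.1789/0.9348581 = 0.19137, so the speed is 0.191c.

0.191c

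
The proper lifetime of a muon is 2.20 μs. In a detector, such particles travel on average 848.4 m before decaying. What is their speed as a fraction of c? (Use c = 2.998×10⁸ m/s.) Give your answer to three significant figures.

d = βγcτ ⇒ βγ = d/(cτ) = 848.4 m / (659.56 m) = 1.2863.
β = (βγ)/√(1+(βγ)²) = 1.2863/√2.65457 = 0.789.

0.789c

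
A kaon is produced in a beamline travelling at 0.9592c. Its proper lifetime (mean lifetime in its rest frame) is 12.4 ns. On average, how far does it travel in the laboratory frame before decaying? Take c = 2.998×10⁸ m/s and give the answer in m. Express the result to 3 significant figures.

γ = 1/√(1 − β²) = 1/√(1 − 0.92006464) = 1/√0.07993536 = 1/0.282728 = 3.537.
Lab-frame lifetime: Δt = γτ = 3.537 × 12.4 ns = 43.859 ns.
Distance: d = vΔt = 0.9592 × 2.998×10⁸ m/s × 4.3859×10^-8 s = 12.6 m.

12.6 m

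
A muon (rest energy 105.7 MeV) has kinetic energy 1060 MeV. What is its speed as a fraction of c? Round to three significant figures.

0.996c

γ = 1 + K/(mc²) = 1 + 1060/105.7 = 11.028.
β = √(1 − 1/γ²) = √(1 − 0.00822255) = √0.99177745 = 0.996.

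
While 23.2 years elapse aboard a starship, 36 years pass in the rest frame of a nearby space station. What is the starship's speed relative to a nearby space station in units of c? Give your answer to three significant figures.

γ = Δt/Δτ = 36/23.2 = 1.5517.
β = √(1 − 1/γ²) = √(1 − 0.415322) = √0.584678 = 0.765.

0.765c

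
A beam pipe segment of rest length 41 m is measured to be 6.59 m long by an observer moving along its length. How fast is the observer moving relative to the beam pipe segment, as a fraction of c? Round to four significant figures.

Length contraction gives γ = L₀/L = 41/6.59 = 6.2215.
β = √(1 − 1/γ²) = √0.974165 = 0.9870.

0.9870c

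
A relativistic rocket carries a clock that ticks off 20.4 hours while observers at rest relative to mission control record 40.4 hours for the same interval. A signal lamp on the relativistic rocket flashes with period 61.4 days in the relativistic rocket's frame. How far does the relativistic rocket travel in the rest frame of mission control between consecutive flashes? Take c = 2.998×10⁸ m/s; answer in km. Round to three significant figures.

The time-dilation ratio gives γ = 40.4/20.4 = 1.98039.
β = √(1 − 1/γ²) = 0.86315. Lab-frame period = γτ = 1.98039×61.4 days = 121.6 days. Distance = βc × γτ = 0.86315 × 2.998×10⁸ m/s × 10506240 s = 2.7187×10^15 m = 2.72×10^12 km.

2.72×10^12 km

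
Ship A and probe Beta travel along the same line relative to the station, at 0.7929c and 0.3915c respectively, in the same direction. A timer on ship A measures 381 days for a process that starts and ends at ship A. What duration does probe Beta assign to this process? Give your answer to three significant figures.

469 days

Transform ship A's velocity into probe Beta's frame: (0.7929 − 0.3915)/(1 − 0.7929·0.3915) = 0.4014/0.68957965, so the relative speed is 0.58209c.
γ for this relative speed: γ = 1/√(1 − 0.338829) = 1.2298.
The clock on ship A records proper time, so probe Beta measures Δt = γΔτ = 1.2298 × 381 = 469 days.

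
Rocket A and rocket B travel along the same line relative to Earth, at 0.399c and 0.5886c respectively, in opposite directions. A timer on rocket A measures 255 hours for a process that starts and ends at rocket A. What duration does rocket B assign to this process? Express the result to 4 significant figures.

424.8 hours

The velocity of rocket A relative to rocket B is (0.399 + 0.5886)c / (1 + 0.399×0.5886) = 0.79977c; relative speed 0.79977c.
γ for this relative speed: γ = 1/√(1 − 0.639632) = 1.6658.
Rocket A's interval is proper; time dilation gives Δt_B = γΔτ = 1.6658 × 255 hours = 424.8 hours.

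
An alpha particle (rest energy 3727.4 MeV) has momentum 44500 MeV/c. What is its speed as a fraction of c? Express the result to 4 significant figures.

βγ = pc/(mc²) = 44500/3727.4 = 11.939.
Since γ² = 1 + (βγ)² = 143.54, γ = √143.54 = 11.9808, and β = (βγ)/γ = 11.939/11.9808 = 0.9965.

0.9965c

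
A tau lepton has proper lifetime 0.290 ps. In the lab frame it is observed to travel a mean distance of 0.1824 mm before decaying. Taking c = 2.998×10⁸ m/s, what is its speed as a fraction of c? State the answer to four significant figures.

0.9027c

Lab distance = (lab lifetime)·v = γτ·βc, so βγ = d/(cτ) = 1.824×10^-4/(2.998×10⁸ × 2.900×10^-13) = 2.098.
With βγ = 2.098: γ² = 1 + (βγ)² = 5.4016, and β = (βγ)/γ = 2.098/2.32413 = 0.9027.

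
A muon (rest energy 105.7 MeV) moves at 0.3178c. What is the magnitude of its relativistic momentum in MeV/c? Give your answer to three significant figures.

35.4 MeV/c

β² = 0.10099684, so γ = 1/√0.89900316 = 1.0547.
Momentum: p = γβ·mc = 1.0547 × 0.3178 × 105.7 MeV/c = 35.4 MeV/c.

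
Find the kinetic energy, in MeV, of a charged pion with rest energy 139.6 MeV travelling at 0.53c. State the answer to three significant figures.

With β = 0.53, γ = 1/√(1 − 0.53²) = 1/√0.7191 = 1.17925.
Kinetic energy: K = (γ − 1)mc² = (1.17925 − 1) × 139.6 MeV = 0.17925 × 139.6 = 25.0 MeV.

25.0 MeV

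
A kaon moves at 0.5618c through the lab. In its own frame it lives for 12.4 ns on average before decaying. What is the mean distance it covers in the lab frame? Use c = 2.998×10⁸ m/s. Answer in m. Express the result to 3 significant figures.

2.52 m

γ = 1/√(1 − β²) = 1/√(1 − 0.31561924) = 1/√0.68438076 = 1/0.827273 = 1.2088.
Lab-frame lifetime: Δt = γτ = 1.2088 × 12.4 ns = 14.989 ns.
Distance: d = vΔt = 0.5618 × 2.998×10⁸ m/s × 1.4989×10^-8 s = 2.52 m.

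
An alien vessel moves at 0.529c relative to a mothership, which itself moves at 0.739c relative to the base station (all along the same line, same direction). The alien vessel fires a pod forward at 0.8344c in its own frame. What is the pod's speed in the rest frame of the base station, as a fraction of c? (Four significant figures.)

0.9917c

Compose velocities in two stages. Stage 1 (into S'): u₁ = (0.8344+0.529)/(1+0.8344×0.529) = 0.94589.
Stage 2 (into S): u = (0.94589+0.739)/(1+0.94589×0.739) = 0.99169, so the speed is 0.9917c.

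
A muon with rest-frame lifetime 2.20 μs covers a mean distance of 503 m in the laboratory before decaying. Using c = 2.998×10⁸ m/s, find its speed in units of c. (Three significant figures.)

Let x = d/(cτ) = 503.0 m / (2.998×10⁸ m/s × 2.200×10^-6 s) = 0.76263. Since d = βγcτ, x = βγ = β/√(1−β²).
Solving: β² = x²/(1+x²) = 0.581605/1.581605 = 0.367731, so β = 0.606.

0.606c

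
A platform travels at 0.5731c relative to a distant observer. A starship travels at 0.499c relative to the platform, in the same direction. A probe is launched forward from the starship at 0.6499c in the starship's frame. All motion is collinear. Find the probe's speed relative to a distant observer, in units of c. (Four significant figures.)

First combine the probe and starship (S''→S'): u₁ = (0.6499 + 0.499)/(1 + 0.6499×0.499) = 1.1489/1.3243001 = 0.86755.
Then combine with the platform (S'→S): u = (0.86755 + 0.5731)/(1 + 0.86755×0.5731) = 1.44065/1.497192905 = 0.96223.

0.9622c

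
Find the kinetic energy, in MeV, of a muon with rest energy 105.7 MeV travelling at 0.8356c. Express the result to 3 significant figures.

Lorentz factor: γ = (1 − 0.69822736)^(−1/2) = 1.82037.
Kinetic energy: K = (γ − 1)mc² = (1.82037 − 1) × 105.7 MeV = 0.82037 × 105.7 = 86.7 MeV.

86.7 MeV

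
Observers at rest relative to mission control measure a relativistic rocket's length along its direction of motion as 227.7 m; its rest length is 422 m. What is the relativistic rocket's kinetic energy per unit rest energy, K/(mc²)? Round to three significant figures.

Length contraction gives γ = L₀/L = 422/227.7 = 1.85332.
K/(mc²) = γ − 1 = 1.85332 − 1 = 0.853.

0.853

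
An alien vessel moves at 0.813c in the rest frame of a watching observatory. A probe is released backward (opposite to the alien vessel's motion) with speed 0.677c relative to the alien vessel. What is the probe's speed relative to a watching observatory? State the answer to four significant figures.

In units of c, u = (u' + v)/(1 + u'v) with u' = −0.677 and v = 0.813.
Numerator: −0.677 + 0.813 = 0.136. Denominator: 1 + (−0.677)(0.813) = 0.449599.
u = 0.136/0.449599 = 0.30249, so the speed is 0.3025c.

0.3025c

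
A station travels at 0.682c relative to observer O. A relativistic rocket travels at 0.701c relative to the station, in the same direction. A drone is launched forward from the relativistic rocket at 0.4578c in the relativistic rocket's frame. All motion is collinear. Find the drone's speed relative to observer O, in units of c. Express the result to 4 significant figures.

Apply u = (u'+v)/(1+u'v) twice. Drone in the station frame: (0.4578+0.701)/(1+0.4578·0.701) = 1.1588/1.3209178 = 0.87727c.
That velocity, transformed to the rest frame of observer O: (0.87727+0.682)/(1+0.87727·0.682) = 1.55927/1.59829814 = 0.97558c.

0.9756c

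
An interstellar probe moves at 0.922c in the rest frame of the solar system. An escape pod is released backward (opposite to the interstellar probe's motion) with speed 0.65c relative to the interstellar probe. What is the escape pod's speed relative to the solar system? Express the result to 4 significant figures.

0.6788c

In units of c, u = (u' + v)/(1 + u'v) with u' = −0.65 and v = 0.922.
Numerator: −0.65 + 0.922 = 0.272. Denominator: 1 + (−0.65)(0.922) = 0.4007.
u = 0.272/0.4007 = 0.67881, so the speed is 0.6788c.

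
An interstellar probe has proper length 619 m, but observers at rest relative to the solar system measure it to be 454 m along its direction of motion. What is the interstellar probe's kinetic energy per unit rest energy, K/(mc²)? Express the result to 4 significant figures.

From L = L₀/γ: γ = 619/454 = 1.36344.
Since K = (γ−1)mc², K/(mc²) = 1.36344 − 1 = 0.3634.

0.3634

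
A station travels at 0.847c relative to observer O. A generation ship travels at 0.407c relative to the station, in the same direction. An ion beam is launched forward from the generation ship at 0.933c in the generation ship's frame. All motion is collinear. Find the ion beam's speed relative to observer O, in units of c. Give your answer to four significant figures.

0.9976c

First combine the ion beam and generation ship (S''→S'): u₁ = (0.933 + 0.407)/(1 + 0.933×0.407) = 1.34/1.379731 = 0.9712.
Then combine with the station (S'→S): u = (0.9712 + 0.847)/(1 + 0.9712×0.847) = 1.8182/1.8226064 = 0.99758.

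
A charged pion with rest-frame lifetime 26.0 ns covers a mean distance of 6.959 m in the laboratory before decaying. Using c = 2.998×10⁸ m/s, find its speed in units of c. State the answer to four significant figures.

d = βγcτ ⇒ βγ = d/(cτ) = 6.959 m / (7.7948 m) = 0.89277.
β = (βγ)/√(1+(βγ)²) = 0.89277/√1.797038 = 0.6660.

0.6660c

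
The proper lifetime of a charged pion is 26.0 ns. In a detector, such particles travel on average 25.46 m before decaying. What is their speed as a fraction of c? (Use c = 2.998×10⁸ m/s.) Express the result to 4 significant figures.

0.9562c

Let x = d/(cτ) = 25.46 m / (2.998×10⁸ m/s × 2.600×10^-8 s) = 3.2663. Since d = βγcτ, x = βγ = β/√(1−β²).
Solving: β² = x²/(1+x²) = 10.6687/11.6687 = 0.914301, so β = 0.9562.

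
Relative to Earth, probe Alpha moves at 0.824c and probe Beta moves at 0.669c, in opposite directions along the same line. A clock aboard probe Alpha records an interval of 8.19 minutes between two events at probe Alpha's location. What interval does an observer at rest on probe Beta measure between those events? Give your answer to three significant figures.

30.2 minutes

The velocity of probe Alpha relative to probe Beta is (0.824 + 0.669)c / (1 + 0.824×0.669) = 0.96245c; relative speed 0.96245c.
γ for this relative speed: γ = 1/√(1 − 0.92631) = 3.6838.
The clock on probe Alpha records proper time, so probe Beta measures Δt = γΔτ = 3.6838 × 8.19 = 30.2 minutes.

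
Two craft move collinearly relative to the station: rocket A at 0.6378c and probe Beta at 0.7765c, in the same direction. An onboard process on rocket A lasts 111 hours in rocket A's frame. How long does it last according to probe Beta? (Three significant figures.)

Transform rocket A's velocity into probe Beta's frame: (0.6378 − 0.7765)/(1 − 0.6378·0.7765) = −0.1387/0.5047483, so the relative speed is 0.27479c.
γ for this relative speed: γ = 1/√(1 − 0.0755095) = 1.04.
The clock on rocket A records proper time, so probe Beta measures Δt = γΔτ = 1.04 × 111 = 115 hours.

115 hours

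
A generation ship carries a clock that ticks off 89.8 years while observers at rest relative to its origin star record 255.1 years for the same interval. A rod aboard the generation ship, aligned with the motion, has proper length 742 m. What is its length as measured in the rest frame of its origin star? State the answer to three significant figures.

261 m

γ = Δt/Δτ = 255.1/89.8 = 2.84076.
L = L₀/γ = 742/2.84076 = 261 m.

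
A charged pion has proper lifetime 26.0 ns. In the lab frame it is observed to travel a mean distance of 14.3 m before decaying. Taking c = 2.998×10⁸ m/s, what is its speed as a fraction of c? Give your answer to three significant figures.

0.878c

Let x = d/(cτ) = 14.30 m / (2.998×10⁸ m/s × 2.600×10^-8 s) = 1.8346. Since d = βγcτ, x = βγ = β/√(1−β²).
Solving: β² = x²/(1+x²) = 3.36576/4.36576 = 0.770945, so β = 0.878.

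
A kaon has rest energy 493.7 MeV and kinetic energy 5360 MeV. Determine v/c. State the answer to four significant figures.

K = (γ−1)mc², so γ = 1 + 5360/493.7 = 11.857.
Then v/c = √(1 − γ⁻²) = √(1 − 0.00711296) = √0.99288704 = 0.9964.

0.9964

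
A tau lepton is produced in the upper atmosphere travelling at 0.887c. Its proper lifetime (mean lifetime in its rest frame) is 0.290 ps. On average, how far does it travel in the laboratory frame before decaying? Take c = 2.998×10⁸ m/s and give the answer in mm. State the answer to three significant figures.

With β = 0.887, γ = 1/√(1 − 0.887²) = 1/√0.213231 = 2.1656.
Lab-frame lifetime: Δt = γτ = 2.1656 × 0.290 ps = 0.62802 ps.
Distance: d = vΔt = 0.887 × 2.998×10⁸ m/s × 6.2802×10^-13 s = 1.67×10^-4 m = 0.167 mm.

0.167 mm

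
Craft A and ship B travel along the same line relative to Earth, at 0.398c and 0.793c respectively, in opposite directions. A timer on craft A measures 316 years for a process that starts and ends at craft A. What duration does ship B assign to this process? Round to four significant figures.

743.9 years

The velocity of craft A relative to ship B is (0.398 + 0.793)c / (1 + 0.398×0.793) = 0.90528c; relative speed 0.90528c.
At |u| = 0.90528c, γ = (1 − 0.819532)^(−1/2) = 2.354.
The clock on craft A records proper time, so ship B measures Δt = γΔτ = 2.354 × 316 = 743.9 years.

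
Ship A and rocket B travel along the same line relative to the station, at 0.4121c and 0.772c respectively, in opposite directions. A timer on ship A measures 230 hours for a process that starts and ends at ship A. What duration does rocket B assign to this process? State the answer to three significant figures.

523 hours

The velocity of ship A relative to rocket B is (0.4121 + 0.772)c / (1 + 0.4121×0.772) = 0.89831c; relative speed 0.89831c.
γ for this relative speed: γ = 1/√(1 − 0.806961) = 2.276.
Ship A's interval is proper; time dilation gives Δt_B = γΔτ = 2.276 × 230 hours = 523 hours.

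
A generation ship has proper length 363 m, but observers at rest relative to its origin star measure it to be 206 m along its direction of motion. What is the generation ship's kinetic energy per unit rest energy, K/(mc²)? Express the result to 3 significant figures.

γ = L₀/L = 363/206 = 1.76214.
K/(mc²) = γ − 1 = 1.76214 − 1 = 0.762.

0.762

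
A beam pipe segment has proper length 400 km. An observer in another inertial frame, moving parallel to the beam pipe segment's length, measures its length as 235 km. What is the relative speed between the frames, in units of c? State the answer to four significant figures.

Length contraction gives γ = L₀/L = 400/235 = 1.7021.
β = √(1 − 1/γ²) = √0.654833 = 0.8092.

0.8092c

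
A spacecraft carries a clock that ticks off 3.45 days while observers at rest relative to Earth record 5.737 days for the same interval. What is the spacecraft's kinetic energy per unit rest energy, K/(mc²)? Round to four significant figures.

0.6629

The time-dilation ratio gives γ = 5.737/3.45 = 1.6629.
K/(mc²) = γ − 1 = 1.6629 − 1 = 0.6629.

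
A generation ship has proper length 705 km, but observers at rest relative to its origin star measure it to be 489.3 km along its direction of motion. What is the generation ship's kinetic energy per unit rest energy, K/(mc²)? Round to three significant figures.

Length contraction gives γ = L₀/L = 705/489.3 = 1.44083.
Since K = (γ−1)mc², K/(mc²) = 1.44083 − 1 = 0.441.

0.441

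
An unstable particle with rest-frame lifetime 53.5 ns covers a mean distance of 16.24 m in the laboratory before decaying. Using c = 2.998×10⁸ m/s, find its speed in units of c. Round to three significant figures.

0.711c

d = βγcτ ⇒ βγ = d/(cτ) = 16.24 m / (16.0393 m) = 1.0125.
β = (βγ)/√(1+(βγ)²) = 1.0125/√2.02516 = 0.711.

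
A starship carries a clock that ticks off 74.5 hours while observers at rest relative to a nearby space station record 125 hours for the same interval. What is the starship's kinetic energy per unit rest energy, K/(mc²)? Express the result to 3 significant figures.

The time-dilation ratio gives γ = 125/74.5 = 1.67785.
Since K = (γ−1)mc², K/(mc²) = 1.67785 − 1 = 0.678.

0.678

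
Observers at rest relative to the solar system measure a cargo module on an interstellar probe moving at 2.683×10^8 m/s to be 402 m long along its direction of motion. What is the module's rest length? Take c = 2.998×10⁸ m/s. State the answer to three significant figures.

901 m

β = v/c = (2.683×10^8 m/s)/(2.998×10⁸ m/s) = 0.89493.
Lorentz factor: γ = (1 − 0.8008997049)^(−1/2) = 2.2411.
Proper length: L₀ = γ·L = 2.2411 × 402 = 901 m.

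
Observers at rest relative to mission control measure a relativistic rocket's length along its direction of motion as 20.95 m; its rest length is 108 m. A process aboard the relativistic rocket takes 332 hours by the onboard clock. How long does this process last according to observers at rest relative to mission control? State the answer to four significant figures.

Length contraction gives γ = L₀/L = 108/20.95 = 5.15513.
The same γ dilates the second interval: 5.15513 × 332 hours = 1712 hours.

1712 hours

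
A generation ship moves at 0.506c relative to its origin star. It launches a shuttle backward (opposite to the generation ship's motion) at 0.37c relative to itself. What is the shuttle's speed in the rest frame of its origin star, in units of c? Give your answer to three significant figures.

In units of c, u = (u' + v)/(1 + u'v) with u' = −0.37 and v = 0.506.
Numerator: −0.37 + 0.506 = 0.136. Denominator: 1 + (−0.37)(0.506) = 0.81278.
u = 0.136/0.81278 = 0.16733, so the speed is 0.167c.

0.167c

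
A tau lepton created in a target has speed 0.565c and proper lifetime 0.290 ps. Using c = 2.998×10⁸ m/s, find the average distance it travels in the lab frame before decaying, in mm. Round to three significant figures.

0.0595 mm

With β = 0.565, γ = 1/√(1 − 0.565²) = 1/√0.680775 = 1.212.
Lab-frame lifetime: Δt = γτ = 1.212 × 0.290 ps = 0.35148 ps.
Distance: d = vΔt = 0.565 × 2.998×10⁸ m/s × 3.5148×10^-13 s = 5.95×10^-5 m = 0.0595 mm.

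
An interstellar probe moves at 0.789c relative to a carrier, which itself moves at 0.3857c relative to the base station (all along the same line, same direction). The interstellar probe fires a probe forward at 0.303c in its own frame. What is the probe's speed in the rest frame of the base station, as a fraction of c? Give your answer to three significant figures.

0.946c

Apply u = (u'+v)/(1+u'v) twice. Probe in the carrier frame: (0.303+0.789)/(1+0.303·0.789) = 1.092/1.239067 = 0.88131c.
That velocity, transformed to the rest frame of the base station: (0.88131+0.3857)/(1+0.88131·0.3857) = 1.26701/1.339921267 = 0.94559c.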